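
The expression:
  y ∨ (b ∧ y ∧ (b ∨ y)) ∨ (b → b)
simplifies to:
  True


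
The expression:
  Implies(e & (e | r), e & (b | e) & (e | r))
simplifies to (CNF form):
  True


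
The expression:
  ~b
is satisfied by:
  {b: False}


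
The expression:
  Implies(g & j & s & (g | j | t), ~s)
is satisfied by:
  {s: False, g: False, j: False}
  {j: True, s: False, g: False}
  {g: True, s: False, j: False}
  {j: True, g: True, s: False}
  {s: True, j: False, g: False}
  {j: True, s: True, g: False}
  {g: True, s: True, j: False}


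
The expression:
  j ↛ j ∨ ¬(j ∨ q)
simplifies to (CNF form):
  ¬j ∧ ¬q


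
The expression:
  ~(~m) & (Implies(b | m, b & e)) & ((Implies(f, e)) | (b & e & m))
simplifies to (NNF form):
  b & e & m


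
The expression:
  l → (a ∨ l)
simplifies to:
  True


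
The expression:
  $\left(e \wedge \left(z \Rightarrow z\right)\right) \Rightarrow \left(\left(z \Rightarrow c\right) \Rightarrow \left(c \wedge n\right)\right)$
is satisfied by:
  {n: True, z: True, e: False, c: False}
  {n: True, z: False, e: False, c: False}
  {z: True, n: False, e: False, c: False}
  {n: False, z: False, e: False, c: False}
  {n: True, c: True, z: True, e: False}
  {n: True, c: True, z: False, e: False}
  {c: True, z: True, n: False, e: False}
  {c: True, n: False, z: False, e: False}
  {n: True, e: True, z: True, c: False}
  {e: True, z: True, c: False, n: False}
  {n: True, c: True, e: True, z: True}
  {n: True, c: True, e: True, z: False}


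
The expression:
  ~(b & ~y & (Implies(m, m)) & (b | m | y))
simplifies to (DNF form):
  y | ~b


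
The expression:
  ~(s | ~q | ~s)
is never true.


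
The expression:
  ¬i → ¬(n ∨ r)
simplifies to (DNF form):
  i ∨ (¬n ∧ ¬r)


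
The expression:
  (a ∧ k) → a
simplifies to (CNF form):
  True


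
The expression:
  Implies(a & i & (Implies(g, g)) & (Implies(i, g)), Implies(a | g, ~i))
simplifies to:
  ~a | ~g | ~i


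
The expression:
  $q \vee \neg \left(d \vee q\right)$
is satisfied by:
  {q: True, d: False}
  {d: False, q: False}
  {d: True, q: True}


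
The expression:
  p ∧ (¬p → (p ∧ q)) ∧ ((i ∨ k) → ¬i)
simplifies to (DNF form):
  p ∧ ¬i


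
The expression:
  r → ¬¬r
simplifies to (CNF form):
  True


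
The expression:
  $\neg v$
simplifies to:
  $\neg v$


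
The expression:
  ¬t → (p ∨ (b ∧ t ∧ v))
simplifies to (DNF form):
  p ∨ t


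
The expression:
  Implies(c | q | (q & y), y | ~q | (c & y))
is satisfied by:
  {y: True, q: False}
  {q: False, y: False}
  {q: True, y: True}


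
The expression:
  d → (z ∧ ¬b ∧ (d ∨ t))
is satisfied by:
  {z: True, d: False, b: False}
  {z: False, d: False, b: False}
  {b: True, z: True, d: False}
  {b: True, z: False, d: False}
  {d: True, z: True, b: False}


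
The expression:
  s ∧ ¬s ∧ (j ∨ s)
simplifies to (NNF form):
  False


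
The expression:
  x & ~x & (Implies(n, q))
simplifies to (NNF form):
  False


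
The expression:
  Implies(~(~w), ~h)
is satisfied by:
  {w: False, h: False}
  {h: True, w: False}
  {w: True, h: False}


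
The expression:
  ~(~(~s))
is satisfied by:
  {s: False}


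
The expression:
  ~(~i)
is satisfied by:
  {i: True}


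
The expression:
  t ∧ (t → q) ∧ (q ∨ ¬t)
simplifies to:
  q ∧ t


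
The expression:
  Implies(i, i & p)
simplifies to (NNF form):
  p | ~i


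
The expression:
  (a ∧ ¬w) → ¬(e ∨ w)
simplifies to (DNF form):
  w ∨ ¬a ∨ ¬e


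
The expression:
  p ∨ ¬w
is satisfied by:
  {p: True, w: False}
  {w: False, p: False}
  {w: True, p: True}


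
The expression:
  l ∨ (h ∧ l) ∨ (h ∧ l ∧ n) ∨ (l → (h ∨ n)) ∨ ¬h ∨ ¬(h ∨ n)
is always true.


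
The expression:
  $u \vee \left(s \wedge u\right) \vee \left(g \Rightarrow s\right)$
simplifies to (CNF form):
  $s \vee u \vee \neg g$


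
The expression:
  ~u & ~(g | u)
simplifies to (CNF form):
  ~g & ~u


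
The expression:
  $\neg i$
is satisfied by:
  {i: False}


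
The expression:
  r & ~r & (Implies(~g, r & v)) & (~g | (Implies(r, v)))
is never true.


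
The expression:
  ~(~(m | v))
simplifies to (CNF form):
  m | v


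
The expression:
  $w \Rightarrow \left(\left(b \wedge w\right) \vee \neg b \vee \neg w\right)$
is always true.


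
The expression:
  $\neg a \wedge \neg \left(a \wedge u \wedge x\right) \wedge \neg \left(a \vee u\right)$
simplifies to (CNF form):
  $\neg a \wedge \neg u$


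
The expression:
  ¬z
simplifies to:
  ¬z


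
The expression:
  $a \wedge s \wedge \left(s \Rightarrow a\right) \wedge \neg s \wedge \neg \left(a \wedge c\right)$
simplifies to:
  $\text{False}$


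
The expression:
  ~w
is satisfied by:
  {w: False}


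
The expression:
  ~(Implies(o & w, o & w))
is never true.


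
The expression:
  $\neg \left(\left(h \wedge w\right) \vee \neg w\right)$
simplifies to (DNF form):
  $w \wedge \neg h$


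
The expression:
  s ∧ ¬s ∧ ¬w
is never true.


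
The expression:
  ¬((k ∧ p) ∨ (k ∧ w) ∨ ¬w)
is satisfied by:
  {w: True, k: False}


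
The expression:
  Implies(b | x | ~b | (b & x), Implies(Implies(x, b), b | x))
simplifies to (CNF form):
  b | x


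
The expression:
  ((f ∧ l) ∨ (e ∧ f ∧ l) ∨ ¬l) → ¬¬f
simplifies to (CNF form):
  f ∨ l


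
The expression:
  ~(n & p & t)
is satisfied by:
  {p: False, t: False, n: False}
  {n: True, p: False, t: False}
  {t: True, p: False, n: False}
  {n: True, t: True, p: False}
  {p: True, n: False, t: False}
  {n: True, p: True, t: False}
  {t: True, p: True, n: False}


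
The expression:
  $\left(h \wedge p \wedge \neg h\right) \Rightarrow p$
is always true.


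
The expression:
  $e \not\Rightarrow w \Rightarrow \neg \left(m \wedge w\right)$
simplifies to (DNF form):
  $\text{True}$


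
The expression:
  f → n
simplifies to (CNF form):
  n ∨ ¬f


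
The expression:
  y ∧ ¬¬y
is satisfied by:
  {y: True}


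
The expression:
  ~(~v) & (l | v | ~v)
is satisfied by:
  {v: True}


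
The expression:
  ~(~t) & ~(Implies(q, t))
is never true.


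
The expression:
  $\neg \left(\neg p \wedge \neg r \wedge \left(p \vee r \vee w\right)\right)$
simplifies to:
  $p \vee r \vee \neg w$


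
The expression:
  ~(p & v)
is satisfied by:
  {p: False, v: False}
  {v: True, p: False}
  {p: True, v: False}


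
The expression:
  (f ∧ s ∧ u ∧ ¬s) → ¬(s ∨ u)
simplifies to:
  True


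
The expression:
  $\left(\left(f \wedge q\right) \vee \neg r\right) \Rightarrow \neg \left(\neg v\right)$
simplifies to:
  $v \vee \left(r \wedge \neg f\right) \vee \left(r \wedge \neg q\right)$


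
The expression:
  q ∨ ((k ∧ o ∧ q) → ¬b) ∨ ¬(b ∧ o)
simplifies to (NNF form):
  True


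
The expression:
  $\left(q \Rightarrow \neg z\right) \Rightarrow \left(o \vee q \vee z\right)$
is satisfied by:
  {q: True, z: True, o: True}
  {q: True, z: True, o: False}
  {q: True, o: True, z: False}
  {q: True, o: False, z: False}
  {z: True, o: True, q: False}
  {z: True, o: False, q: False}
  {o: True, z: False, q: False}


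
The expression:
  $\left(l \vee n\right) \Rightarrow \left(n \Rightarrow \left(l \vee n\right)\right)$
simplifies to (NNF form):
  $\text{True}$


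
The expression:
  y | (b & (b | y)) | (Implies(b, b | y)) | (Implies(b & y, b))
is always true.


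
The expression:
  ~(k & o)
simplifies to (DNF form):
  ~k | ~o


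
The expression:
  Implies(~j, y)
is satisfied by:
  {y: True, j: True}
  {y: True, j: False}
  {j: True, y: False}


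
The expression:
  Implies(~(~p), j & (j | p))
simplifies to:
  j | ~p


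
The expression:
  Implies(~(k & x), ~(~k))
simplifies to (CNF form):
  k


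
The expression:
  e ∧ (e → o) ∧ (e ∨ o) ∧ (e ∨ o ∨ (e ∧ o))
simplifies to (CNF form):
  e ∧ o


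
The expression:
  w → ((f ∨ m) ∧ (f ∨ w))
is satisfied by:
  {m: True, f: True, w: False}
  {m: True, w: False, f: False}
  {f: True, w: False, m: False}
  {f: False, w: False, m: False}
  {m: True, f: True, w: True}
  {m: True, w: True, f: False}
  {f: True, w: True, m: False}


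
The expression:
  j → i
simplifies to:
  i ∨ ¬j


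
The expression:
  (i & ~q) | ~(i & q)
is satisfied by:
  {q: False, i: False}
  {i: True, q: False}
  {q: True, i: False}


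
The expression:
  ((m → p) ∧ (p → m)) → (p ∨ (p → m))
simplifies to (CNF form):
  True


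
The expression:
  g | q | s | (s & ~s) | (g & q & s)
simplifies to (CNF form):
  g | q | s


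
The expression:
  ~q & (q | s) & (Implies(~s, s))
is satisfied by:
  {s: True, q: False}


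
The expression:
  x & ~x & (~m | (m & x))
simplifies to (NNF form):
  False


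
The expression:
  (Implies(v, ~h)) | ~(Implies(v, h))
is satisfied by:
  {h: False, v: False}
  {v: True, h: False}
  {h: True, v: False}


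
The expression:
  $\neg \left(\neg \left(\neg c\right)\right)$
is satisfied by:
  {c: False}


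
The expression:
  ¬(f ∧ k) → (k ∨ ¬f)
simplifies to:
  k ∨ ¬f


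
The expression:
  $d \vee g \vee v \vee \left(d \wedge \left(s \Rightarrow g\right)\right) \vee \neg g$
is always true.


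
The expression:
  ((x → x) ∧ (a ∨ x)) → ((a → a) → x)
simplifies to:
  x ∨ ¬a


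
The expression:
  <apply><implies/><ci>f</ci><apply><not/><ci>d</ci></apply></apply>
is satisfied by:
  {d: False, f: False}
  {f: True, d: False}
  {d: True, f: False}


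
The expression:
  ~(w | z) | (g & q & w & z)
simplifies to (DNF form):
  (z & ~z) | (~w & ~z) | (g & z & ~z) | (q & z & ~z) | (w & z & ~z) | (g & q & w & z) | (g & ~w & ~z) | (q & ~w & ~z) | (w & ~w & ~z) | (g & q & w & ~w) | (g & q & z & ~z) | (g & w & z & ~z) | (q & w & z & ~z) | (g & q & ~w & ~z) | (g & w & ~w & ~z) | (q & w & ~w & ~z)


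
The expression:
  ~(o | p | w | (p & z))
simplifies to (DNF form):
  ~o & ~p & ~w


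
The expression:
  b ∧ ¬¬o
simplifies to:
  b ∧ o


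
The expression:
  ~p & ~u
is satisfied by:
  {u: False, p: False}


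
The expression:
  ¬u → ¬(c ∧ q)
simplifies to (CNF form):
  u ∨ ¬c ∨ ¬q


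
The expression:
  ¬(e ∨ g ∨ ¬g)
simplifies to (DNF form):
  False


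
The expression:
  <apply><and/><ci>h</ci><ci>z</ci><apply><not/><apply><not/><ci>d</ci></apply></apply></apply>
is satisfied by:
  {h: True, z: True, d: True}


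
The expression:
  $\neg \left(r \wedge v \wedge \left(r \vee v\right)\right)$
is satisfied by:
  {v: False, r: False}
  {r: True, v: False}
  {v: True, r: False}


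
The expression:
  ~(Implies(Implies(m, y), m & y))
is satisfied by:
  {m: False}


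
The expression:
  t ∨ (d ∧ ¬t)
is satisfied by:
  {d: True, t: True}
  {d: True, t: False}
  {t: True, d: False}


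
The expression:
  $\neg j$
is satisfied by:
  {j: False}


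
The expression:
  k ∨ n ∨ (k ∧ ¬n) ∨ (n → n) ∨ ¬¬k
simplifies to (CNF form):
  True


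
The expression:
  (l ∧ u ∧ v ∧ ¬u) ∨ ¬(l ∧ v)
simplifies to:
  ¬l ∨ ¬v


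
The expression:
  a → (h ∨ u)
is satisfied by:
  {u: True, h: True, a: False}
  {u: True, h: False, a: False}
  {h: True, u: False, a: False}
  {u: False, h: False, a: False}
  {a: True, u: True, h: True}
  {a: True, u: True, h: False}
  {a: True, h: True, u: False}


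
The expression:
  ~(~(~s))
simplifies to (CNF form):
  ~s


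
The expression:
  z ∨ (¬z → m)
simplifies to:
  m ∨ z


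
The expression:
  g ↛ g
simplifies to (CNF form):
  False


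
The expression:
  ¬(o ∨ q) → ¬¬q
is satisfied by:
  {q: True, o: True}
  {q: True, o: False}
  {o: True, q: False}


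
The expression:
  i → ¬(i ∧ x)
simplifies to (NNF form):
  ¬i ∨ ¬x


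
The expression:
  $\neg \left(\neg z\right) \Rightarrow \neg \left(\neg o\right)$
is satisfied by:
  {o: True, z: False}
  {z: False, o: False}
  {z: True, o: True}


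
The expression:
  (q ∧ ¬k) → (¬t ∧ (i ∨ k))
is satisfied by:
  {i: True, k: True, t: False, q: False}
  {k: True, t: False, q: False, i: False}
  {i: True, k: True, t: True, q: False}
  {k: True, t: True, q: False, i: False}
  {i: True, t: False, q: False, k: False}
  {i: False, t: False, q: False, k: False}
  {i: True, t: True, q: False, k: False}
  {t: True, i: False, q: False, k: False}
  {i: True, q: True, k: True, t: False}
  {q: True, k: True, i: False, t: False}
  {i: True, q: True, k: True, t: True}
  {q: True, k: True, t: True, i: False}
  {q: True, i: True, k: False, t: False}


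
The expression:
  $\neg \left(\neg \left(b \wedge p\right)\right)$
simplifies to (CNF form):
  $b \wedge p$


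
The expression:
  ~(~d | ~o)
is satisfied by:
  {d: True, o: True}


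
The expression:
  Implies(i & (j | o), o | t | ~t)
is always true.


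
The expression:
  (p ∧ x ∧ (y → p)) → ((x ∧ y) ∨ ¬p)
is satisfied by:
  {y: True, p: False, x: False}
  {p: False, x: False, y: False}
  {y: True, x: True, p: False}
  {x: True, p: False, y: False}
  {y: True, p: True, x: False}
  {p: True, y: False, x: False}
  {y: True, x: True, p: True}


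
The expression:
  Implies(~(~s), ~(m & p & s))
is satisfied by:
  {s: False, m: False, p: False}
  {p: True, s: False, m: False}
  {m: True, s: False, p: False}
  {p: True, m: True, s: False}
  {s: True, p: False, m: False}
  {p: True, s: True, m: False}
  {m: True, s: True, p: False}


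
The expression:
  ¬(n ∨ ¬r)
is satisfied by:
  {r: True, n: False}


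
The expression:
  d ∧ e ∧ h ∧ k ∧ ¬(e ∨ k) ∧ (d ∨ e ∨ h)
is never true.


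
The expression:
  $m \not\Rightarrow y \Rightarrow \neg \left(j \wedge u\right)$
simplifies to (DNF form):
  $y \vee \neg j \vee \neg m \vee \neg u$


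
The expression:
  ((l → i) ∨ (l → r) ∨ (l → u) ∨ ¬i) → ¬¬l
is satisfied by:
  {l: True}


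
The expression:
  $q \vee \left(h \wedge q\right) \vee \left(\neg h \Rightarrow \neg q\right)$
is always true.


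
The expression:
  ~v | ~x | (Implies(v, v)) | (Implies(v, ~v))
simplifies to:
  True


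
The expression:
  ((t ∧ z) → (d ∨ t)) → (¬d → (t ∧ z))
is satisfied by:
  {d: True, t: True, z: True}
  {d: True, t: True, z: False}
  {d: True, z: True, t: False}
  {d: True, z: False, t: False}
  {t: True, z: True, d: False}


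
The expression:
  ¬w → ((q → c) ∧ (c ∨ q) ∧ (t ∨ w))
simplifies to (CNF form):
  (c ∨ w) ∧ (t ∨ w)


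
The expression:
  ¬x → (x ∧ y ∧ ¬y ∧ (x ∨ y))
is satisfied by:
  {x: True}


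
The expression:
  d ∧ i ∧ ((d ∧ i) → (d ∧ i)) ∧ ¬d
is never true.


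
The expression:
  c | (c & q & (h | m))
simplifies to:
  c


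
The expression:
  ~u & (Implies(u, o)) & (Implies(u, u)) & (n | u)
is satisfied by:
  {n: True, u: False}


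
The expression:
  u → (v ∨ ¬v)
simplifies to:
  True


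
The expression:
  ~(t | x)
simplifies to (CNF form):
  ~t & ~x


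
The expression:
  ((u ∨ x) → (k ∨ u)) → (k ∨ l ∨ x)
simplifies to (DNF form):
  k ∨ l ∨ x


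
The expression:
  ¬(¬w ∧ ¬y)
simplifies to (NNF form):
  w ∨ y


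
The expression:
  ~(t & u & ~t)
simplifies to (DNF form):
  True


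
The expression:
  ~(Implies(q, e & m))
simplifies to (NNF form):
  q & (~e | ~m)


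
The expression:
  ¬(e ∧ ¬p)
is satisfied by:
  {p: True, e: False}
  {e: False, p: False}
  {e: True, p: True}


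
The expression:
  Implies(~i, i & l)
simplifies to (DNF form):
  i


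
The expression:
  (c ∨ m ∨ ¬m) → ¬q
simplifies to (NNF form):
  ¬q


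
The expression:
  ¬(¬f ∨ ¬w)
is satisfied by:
  {w: True, f: True}


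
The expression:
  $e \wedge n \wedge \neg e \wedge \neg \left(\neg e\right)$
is never true.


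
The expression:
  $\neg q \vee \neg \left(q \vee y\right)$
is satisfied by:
  {q: False}


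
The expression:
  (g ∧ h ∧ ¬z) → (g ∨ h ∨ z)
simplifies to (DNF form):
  True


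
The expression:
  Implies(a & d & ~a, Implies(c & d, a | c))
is always true.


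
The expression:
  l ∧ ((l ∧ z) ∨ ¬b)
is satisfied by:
  {z: True, l: True, b: False}
  {l: True, b: False, z: False}
  {b: True, z: True, l: True}


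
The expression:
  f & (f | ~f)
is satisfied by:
  {f: True}


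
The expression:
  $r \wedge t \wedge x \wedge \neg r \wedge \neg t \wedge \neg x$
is never true.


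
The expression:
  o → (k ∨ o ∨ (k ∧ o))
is always true.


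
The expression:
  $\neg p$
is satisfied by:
  {p: False}


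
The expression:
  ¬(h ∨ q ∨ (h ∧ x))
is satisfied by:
  {q: False, h: False}


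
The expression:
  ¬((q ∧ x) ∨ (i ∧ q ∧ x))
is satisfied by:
  {q: False, x: False}
  {x: True, q: False}
  {q: True, x: False}


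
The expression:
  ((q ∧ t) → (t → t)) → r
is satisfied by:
  {r: True}


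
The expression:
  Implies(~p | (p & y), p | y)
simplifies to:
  p | y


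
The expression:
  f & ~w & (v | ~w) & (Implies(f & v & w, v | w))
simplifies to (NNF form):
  f & ~w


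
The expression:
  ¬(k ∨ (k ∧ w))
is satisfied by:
  {k: False}


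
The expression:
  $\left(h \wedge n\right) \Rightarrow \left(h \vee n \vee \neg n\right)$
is always true.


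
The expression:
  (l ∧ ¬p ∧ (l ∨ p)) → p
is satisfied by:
  {p: True, l: False}
  {l: False, p: False}
  {l: True, p: True}


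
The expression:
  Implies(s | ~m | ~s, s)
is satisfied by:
  {s: True}


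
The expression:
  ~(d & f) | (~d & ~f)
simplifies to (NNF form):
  ~d | ~f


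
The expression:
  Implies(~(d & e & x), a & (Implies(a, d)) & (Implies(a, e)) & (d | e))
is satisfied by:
  {a: True, x: True, e: True, d: True}
  {a: True, e: True, d: True, x: False}
  {x: True, e: True, d: True, a: False}


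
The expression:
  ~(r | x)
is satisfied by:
  {x: False, r: False}


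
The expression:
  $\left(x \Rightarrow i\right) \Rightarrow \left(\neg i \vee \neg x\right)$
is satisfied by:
  {x: False, i: False}
  {i: True, x: False}
  {x: True, i: False}


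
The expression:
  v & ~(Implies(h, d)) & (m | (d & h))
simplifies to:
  h & m & v & ~d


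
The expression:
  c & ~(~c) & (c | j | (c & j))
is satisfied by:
  {c: True}


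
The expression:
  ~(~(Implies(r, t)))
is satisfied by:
  {t: True, r: False}
  {r: False, t: False}
  {r: True, t: True}


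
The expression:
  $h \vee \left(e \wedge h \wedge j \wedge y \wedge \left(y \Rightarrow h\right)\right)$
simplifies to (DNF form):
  $h$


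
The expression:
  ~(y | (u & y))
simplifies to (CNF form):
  ~y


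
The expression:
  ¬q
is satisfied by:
  {q: False}


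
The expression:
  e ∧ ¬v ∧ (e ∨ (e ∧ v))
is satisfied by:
  {e: True, v: False}


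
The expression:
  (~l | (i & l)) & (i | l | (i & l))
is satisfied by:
  {i: True}


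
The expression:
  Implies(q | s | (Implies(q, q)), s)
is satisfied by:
  {s: True}


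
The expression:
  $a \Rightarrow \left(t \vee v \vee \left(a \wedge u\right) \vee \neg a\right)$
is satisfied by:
  {t: True, v: True, u: True, a: False}
  {t: True, v: True, u: False, a: False}
  {t: True, u: True, v: False, a: False}
  {t: True, u: False, v: False, a: False}
  {v: True, u: True, t: False, a: False}
  {v: True, u: False, t: False, a: False}
  {u: True, t: False, v: False, a: False}
  {u: False, t: False, v: False, a: False}
  {a: True, t: True, v: True, u: True}
  {a: True, t: True, v: True, u: False}
  {a: True, t: True, u: True, v: False}
  {a: True, t: True, u: False, v: False}
  {a: True, v: True, u: True, t: False}
  {a: True, v: True, u: False, t: False}
  {a: True, u: True, v: False, t: False}


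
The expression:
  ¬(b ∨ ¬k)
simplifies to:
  k ∧ ¬b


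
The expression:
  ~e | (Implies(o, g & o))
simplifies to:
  g | ~e | ~o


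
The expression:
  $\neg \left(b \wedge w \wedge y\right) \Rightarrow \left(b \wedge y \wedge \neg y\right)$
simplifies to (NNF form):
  $b \wedge w \wedge y$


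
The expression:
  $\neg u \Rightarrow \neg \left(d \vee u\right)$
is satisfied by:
  {u: True, d: False}
  {d: False, u: False}
  {d: True, u: True}


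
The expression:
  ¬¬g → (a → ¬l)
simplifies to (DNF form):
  ¬a ∨ ¬g ∨ ¬l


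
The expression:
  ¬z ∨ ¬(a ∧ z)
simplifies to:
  ¬a ∨ ¬z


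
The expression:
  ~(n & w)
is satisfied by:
  {w: False, n: False}
  {n: True, w: False}
  {w: True, n: False}


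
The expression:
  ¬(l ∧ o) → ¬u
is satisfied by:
  {o: True, l: True, u: False}
  {o: True, l: False, u: False}
  {l: True, o: False, u: False}
  {o: False, l: False, u: False}
  {o: True, u: True, l: True}


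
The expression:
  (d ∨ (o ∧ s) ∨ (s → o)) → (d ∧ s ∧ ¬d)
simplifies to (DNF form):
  s ∧ ¬d ∧ ¬o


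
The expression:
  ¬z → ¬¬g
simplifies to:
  g ∨ z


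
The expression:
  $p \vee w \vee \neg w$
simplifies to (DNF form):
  $\text{True}$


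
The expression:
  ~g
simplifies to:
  ~g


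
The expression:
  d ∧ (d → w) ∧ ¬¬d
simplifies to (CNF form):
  d ∧ w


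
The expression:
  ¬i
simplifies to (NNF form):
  ¬i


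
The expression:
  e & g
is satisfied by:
  {e: True, g: True}


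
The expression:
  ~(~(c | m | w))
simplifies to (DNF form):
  c | m | w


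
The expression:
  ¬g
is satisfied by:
  {g: False}


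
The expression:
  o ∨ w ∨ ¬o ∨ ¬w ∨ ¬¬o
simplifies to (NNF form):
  True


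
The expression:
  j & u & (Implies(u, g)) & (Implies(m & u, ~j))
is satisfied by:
  {j: True, u: True, g: True, m: False}


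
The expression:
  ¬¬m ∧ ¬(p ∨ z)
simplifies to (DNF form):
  m ∧ ¬p ∧ ¬z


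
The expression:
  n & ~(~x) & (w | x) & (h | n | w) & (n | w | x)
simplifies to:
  n & x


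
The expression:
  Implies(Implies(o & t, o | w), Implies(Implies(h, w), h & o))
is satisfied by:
  {h: True, o: True, w: False}
  {h: True, w: False, o: False}
  {h: True, o: True, w: True}


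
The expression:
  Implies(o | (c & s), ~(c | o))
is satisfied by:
  {s: False, o: False, c: False}
  {c: True, s: False, o: False}
  {s: True, c: False, o: False}


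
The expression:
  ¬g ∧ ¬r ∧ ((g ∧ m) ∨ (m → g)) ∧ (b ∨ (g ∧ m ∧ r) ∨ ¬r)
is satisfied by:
  {g: False, r: False, m: False}


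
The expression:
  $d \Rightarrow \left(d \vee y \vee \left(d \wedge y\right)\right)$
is always true.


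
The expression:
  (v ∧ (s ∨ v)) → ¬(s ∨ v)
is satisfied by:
  {v: False}


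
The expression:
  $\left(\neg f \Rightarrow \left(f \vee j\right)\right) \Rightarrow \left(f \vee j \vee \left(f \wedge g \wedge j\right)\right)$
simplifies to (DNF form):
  $\text{True}$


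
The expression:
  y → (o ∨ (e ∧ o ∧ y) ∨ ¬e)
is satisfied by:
  {o: True, e: False, y: False}
  {e: False, y: False, o: False}
  {y: True, o: True, e: False}
  {y: True, e: False, o: False}
  {o: True, e: True, y: False}
  {e: True, o: False, y: False}
  {y: True, e: True, o: True}


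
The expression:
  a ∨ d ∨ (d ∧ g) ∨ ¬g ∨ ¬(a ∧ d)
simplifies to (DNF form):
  True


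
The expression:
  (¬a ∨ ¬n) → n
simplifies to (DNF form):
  n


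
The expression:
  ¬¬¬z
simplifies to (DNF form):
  ¬z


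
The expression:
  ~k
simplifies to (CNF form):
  ~k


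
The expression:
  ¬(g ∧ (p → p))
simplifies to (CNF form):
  ¬g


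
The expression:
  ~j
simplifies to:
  ~j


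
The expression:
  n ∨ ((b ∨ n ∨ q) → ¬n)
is always true.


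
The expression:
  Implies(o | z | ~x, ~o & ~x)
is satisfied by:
  {o: False, z: False, x: False}
  {x: True, o: False, z: False}
  {z: True, o: False, x: False}


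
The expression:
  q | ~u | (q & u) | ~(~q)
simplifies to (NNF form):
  q | ~u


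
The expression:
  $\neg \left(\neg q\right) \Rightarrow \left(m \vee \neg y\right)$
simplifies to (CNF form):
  $m \vee \neg q \vee \neg y$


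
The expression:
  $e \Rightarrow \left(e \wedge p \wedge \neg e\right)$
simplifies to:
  $\neg e$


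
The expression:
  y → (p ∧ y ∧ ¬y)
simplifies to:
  ¬y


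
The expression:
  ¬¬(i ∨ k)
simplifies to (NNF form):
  i ∨ k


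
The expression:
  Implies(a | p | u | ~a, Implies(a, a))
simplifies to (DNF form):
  True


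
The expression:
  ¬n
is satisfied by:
  {n: False}


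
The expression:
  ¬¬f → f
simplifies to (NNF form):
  True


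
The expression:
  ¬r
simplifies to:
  ¬r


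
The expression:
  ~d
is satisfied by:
  {d: False}


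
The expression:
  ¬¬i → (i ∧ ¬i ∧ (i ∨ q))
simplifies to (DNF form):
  ¬i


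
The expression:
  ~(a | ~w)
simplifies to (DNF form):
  w & ~a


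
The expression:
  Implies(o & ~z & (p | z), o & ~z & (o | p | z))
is always true.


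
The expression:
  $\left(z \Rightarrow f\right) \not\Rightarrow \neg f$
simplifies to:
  $f$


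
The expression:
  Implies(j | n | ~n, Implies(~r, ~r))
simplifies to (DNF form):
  True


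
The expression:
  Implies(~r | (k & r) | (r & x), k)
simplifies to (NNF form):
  k | (r & ~x)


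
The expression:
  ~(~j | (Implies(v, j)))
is never true.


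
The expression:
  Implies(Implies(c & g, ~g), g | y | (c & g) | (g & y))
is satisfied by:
  {y: True, g: True}
  {y: True, g: False}
  {g: True, y: False}


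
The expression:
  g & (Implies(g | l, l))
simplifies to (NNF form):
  g & l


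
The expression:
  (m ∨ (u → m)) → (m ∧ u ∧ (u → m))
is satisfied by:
  {u: True}


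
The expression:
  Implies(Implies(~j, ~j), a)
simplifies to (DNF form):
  a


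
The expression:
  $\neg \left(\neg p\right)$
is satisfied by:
  {p: True}


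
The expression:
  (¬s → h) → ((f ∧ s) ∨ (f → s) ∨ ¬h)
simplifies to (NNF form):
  s ∨ ¬f ∨ ¬h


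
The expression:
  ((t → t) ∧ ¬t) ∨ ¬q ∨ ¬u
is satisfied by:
  {u: False, t: False, q: False}
  {q: True, u: False, t: False}
  {t: True, u: False, q: False}
  {q: True, t: True, u: False}
  {u: True, q: False, t: False}
  {q: True, u: True, t: False}
  {t: True, u: True, q: False}


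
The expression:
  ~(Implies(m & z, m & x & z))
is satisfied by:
  {z: True, m: True, x: False}


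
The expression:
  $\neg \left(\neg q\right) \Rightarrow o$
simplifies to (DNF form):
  $o \vee \neg q$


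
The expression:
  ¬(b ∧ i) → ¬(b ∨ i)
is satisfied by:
  {b: False, i: False}
  {i: True, b: True}


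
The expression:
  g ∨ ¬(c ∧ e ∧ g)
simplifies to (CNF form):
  True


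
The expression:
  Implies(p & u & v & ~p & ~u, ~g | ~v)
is always true.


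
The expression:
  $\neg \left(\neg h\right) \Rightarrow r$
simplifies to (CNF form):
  $r \vee \neg h$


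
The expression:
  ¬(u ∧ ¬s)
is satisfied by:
  {s: True, u: False}
  {u: False, s: False}
  {u: True, s: True}


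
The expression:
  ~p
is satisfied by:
  {p: False}


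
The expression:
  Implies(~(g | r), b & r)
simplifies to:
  g | r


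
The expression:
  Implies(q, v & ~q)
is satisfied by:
  {q: False}


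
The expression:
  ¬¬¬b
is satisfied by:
  {b: False}


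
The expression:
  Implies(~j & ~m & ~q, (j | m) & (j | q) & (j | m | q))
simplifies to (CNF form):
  j | m | q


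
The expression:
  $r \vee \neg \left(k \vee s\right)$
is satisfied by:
  {r: True, s: False, k: False}
  {r: True, k: True, s: False}
  {r: True, s: True, k: False}
  {r: True, k: True, s: True}
  {k: False, s: False, r: False}


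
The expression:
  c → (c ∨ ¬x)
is always true.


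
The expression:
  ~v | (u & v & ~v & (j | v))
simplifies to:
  ~v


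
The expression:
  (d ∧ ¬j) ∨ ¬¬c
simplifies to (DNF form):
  c ∨ (d ∧ ¬j)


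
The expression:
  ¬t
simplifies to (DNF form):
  ¬t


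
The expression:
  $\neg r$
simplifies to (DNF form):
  $\neg r$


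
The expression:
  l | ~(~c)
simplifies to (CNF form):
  c | l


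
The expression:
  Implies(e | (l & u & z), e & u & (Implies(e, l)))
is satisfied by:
  {z: False, e: False, u: False, l: False}
  {l: True, z: False, e: False, u: False}
  {u: True, z: False, e: False, l: False}
  {l: True, u: True, z: False, e: False}
  {z: True, l: False, e: False, u: False}
  {l: True, z: True, e: False, u: False}
  {u: True, z: True, l: False, e: False}
  {l: True, e: True, u: True, z: False}
  {l: True, e: True, u: True, z: True}


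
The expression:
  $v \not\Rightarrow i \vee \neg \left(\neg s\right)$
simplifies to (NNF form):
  $s \vee \left(v \wedge \neg i\right)$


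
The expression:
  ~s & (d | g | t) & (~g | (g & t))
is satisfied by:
  {d: True, t: True, g: False, s: False}
  {t: True, g: False, s: False, d: False}
  {d: True, t: True, g: True, s: False}
  {t: True, g: True, s: False, d: False}
  {d: True, g: False, s: False, t: False}


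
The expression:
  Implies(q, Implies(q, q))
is always true.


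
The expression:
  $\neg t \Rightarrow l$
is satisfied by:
  {t: True, l: True}
  {t: True, l: False}
  {l: True, t: False}


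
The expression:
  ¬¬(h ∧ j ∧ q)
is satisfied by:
  {h: True, j: True, q: True}


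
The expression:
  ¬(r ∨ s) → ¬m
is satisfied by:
  {r: True, s: True, m: False}
  {r: True, m: False, s: False}
  {s: True, m: False, r: False}
  {s: False, m: False, r: False}
  {r: True, s: True, m: True}
  {r: True, m: True, s: False}
  {s: True, m: True, r: False}


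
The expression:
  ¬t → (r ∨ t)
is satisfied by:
  {r: True, t: True}
  {r: True, t: False}
  {t: True, r: False}


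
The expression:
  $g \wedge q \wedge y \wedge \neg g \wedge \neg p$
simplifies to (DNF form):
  $\text{False}$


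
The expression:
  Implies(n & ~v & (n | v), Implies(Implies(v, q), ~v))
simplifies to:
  True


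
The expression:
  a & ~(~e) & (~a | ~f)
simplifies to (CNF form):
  a & e & ~f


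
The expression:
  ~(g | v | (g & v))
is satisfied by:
  {g: False, v: False}


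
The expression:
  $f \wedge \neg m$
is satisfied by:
  {f: True, m: False}


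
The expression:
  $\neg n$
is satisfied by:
  {n: False}


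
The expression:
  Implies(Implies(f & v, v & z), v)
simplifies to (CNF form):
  v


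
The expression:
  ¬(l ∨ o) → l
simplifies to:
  l ∨ o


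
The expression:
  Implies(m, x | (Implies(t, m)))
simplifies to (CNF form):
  True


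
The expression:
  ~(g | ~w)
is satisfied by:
  {w: True, g: False}


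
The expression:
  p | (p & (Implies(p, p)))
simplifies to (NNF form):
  p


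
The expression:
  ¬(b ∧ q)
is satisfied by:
  {q: False, b: False}
  {b: True, q: False}
  {q: True, b: False}


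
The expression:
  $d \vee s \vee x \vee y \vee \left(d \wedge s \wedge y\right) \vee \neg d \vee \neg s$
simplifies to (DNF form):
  $\text{True}$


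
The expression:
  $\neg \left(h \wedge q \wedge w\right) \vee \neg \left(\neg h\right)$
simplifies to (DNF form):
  $\text{True}$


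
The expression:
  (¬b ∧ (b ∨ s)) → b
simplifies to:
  b ∨ ¬s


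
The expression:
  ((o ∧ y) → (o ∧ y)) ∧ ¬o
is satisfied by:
  {o: False}


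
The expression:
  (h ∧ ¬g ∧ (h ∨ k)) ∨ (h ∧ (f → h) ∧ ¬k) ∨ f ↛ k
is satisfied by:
  {h: True, f: True, g: False, k: False}
  {h: True, f: False, g: False, k: False}
  {h: True, g: True, f: True, k: False}
  {h: True, g: True, f: False, k: False}
  {f: True, h: False, g: False, k: False}
  {g: True, f: True, h: False, k: False}
  {k: True, h: True, f: True, g: False}
  {k: True, h: True, f: False, g: False}


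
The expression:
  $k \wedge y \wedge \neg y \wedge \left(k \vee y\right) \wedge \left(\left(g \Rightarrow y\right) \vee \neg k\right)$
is never true.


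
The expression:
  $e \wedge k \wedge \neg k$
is never true.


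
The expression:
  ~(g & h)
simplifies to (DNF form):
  ~g | ~h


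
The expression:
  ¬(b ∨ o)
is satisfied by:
  {o: False, b: False}


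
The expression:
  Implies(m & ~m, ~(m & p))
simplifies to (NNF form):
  True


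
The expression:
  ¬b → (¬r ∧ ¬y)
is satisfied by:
  {b: True, r: False, y: False}
  {b: True, y: True, r: False}
  {b: True, r: True, y: False}
  {b: True, y: True, r: True}
  {y: False, r: False, b: False}


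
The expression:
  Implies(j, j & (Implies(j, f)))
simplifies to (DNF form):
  f | ~j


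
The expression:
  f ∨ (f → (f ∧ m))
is always true.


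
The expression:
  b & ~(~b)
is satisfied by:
  {b: True}


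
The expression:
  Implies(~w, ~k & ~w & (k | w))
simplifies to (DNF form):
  w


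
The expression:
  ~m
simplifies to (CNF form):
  ~m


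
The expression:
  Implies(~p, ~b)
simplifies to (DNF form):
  p | ~b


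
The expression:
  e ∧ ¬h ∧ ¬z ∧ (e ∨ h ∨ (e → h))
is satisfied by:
  {e: True, z: False, h: False}


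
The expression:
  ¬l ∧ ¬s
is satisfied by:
  {l: False, s: False}


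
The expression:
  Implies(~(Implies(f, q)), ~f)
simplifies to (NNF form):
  q | ~f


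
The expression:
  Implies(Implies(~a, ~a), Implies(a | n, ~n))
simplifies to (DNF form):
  ~n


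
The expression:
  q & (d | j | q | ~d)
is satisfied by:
  {q: True}


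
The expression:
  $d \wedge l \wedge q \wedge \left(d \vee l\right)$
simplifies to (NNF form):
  $d \wedge l \wedge q$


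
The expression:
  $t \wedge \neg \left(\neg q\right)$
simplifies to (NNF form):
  $q \wedge t$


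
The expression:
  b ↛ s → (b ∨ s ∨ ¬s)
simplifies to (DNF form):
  True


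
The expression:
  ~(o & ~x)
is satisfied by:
  {x: True, o: False}
  {o: False, x: False}
  {o: True, x: True}


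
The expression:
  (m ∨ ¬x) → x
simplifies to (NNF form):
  x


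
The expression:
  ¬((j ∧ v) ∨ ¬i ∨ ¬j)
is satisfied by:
  {i: True, j: True, v: False}


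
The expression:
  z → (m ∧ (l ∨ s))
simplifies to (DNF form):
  (l ∧ m) ∨ (m ∧ s) ∨ ¬z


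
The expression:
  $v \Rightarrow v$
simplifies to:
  $\text{True}$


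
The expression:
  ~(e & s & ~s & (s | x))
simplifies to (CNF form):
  True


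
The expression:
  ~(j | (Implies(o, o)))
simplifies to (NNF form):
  False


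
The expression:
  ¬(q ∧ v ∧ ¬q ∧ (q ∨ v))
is always true.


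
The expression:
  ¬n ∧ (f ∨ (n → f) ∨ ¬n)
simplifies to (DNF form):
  ¬n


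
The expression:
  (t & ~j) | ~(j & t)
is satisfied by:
  {t: False, j: False}
  {j: True, t: False}
  {t: True, j: False}


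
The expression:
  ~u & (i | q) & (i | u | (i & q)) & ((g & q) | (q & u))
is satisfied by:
  {i: True, g: True, q: True, u: False}


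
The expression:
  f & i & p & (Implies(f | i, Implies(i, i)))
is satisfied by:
  {i: True, p: True, f: True}


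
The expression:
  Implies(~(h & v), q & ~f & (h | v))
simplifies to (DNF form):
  (h & v) | (h & q & v) | (h & q & ~f) | (h & v & ~f) | (q & v & ~f) | (h & q & v & ~f)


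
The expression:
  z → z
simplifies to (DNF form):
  True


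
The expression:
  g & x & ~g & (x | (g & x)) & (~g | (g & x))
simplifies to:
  False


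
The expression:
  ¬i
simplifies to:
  ¬i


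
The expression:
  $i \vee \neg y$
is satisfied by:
  {i: True, y: False}
  {y: False, i: False}
  {y: True, i: True}


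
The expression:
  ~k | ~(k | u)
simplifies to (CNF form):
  ~k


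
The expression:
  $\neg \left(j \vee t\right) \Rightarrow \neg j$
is always true.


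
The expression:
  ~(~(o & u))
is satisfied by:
  {u: True, o: True}


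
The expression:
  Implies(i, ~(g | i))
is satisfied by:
  {i: False}


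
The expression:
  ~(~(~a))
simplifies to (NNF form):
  ~a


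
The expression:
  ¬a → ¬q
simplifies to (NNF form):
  a ∨ ¬q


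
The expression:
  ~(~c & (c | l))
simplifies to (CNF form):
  c | ~l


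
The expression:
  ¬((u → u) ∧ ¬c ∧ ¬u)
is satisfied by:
  {c: True, u: True}
  {c: True, u: False}
  {u: True, c: False}


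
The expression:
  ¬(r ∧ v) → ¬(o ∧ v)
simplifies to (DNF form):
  r ∨ ¬o ∨ ¬v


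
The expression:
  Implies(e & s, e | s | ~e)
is always true.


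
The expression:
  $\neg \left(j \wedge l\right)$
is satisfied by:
  {l: False, j: False}
  {j: True, l: False}
  {l: True, j: False}


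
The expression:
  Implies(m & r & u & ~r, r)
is always true.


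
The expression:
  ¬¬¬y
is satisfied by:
  {y: False}


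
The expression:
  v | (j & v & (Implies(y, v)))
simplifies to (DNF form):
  v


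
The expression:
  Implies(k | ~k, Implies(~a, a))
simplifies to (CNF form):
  a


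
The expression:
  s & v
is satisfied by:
  {s: True, v: True}


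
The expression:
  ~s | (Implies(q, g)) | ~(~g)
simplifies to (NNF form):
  g | ~q | ~s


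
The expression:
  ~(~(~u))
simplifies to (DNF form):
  ~u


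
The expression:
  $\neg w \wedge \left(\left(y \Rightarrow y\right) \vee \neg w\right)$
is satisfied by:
  {w: False}


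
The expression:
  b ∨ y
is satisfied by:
  {y: True, b: True}
  {y: True, b: False}
  {b: True, y: False}


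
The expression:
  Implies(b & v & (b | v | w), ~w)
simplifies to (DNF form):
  ~b | ~v | ~w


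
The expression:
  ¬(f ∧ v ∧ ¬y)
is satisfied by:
  {y: True, v: False, f: False}
  {v: False, f: False, y: False}
  {f: True, y: True, v: False}
  {f: True, v: False, y: False}
  {y: True, v: True, f: False}
  {v: True, y: False, f: False}
  {f: True, v: True, y: True}


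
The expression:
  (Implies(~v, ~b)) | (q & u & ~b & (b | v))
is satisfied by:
  {v: True, b: False}
  {b: False, v: False}
  {b: True, v: True}


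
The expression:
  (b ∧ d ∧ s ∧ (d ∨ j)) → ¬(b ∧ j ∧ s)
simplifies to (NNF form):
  ¬b ∨ ¬d ∨ ¬j ∨ ¬s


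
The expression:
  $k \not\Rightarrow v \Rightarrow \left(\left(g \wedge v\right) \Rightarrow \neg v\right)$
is always true.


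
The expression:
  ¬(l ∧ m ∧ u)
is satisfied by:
  {l: False, m: False, u: False}
  {u: True, l: False, m: False}
  {m: True, l: False, u: False}
  {u: True, m: True, l: False}
  {l: True, u: False, m: False}
  {u: True, l: True, m: False}
  {m: True, l: True, u: False}
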